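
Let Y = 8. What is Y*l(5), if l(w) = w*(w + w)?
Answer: 400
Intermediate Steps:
l(w) = 2*w**2 (l(w) = w*(2*w) = 2*w**2)
Y*l(5) = 8*(2*5**2) = 8*(2*25) = 8*50 = 400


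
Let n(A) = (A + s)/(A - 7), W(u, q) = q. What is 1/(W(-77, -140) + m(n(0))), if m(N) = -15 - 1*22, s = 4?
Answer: -1/177 ≈ -0.0056497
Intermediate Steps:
n(A) = (4 + A)/(-7 + A) (n(A) = (A + 4)/(A - 7) = (4 + A)/(-7 + A))
m(N) = -37 (m(N) = -15 - 22 = -37)
1/(W(-77, -140) + m(n(0))) = 1/(-140 - 37) = 1/(-177) = -1/177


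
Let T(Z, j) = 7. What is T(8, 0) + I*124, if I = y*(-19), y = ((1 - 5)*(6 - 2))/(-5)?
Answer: -37661/5 ≈ -7532.2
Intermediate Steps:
y = 16/5 (y = -4*4*(-⅕) = -16*(-⅕) = 16/5 ≈ 3.2000)
I = -304/5 (I = (16/5)*(-19) = -304/5 ≈ -60.800)
T(8, 0) + I*124 = 7 - 304/5*124 = 7 - 37696/5 = -37661/5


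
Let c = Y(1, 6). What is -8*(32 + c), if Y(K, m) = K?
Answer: -264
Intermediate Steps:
c = 1
-8*(32 + c) = -8*(32 + 1) = -8*33 = -264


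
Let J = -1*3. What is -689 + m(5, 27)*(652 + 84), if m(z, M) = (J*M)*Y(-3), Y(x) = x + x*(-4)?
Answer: -537233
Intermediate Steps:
Y(x) = -3*x (Y(x) = x - 4*x = -3*x)
J = -3
m(z, M) = -27*M (m(z, M) = (-3*M)*(-3*(-3)) = -3*M*9 = -27*M)
-689 + m(5, 27)*(652 + 84) = -689 + (-27*27)*(652 + 84) = -689 - 729*736 = -689 - 536544 = -537233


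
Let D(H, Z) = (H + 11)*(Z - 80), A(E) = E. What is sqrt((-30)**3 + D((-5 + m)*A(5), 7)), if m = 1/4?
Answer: I*sqrt(104277)/2 ≈ 161.46*I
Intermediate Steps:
m = 1/4 ≈ 0.25000
D(H, Z) = (-80 + Z)*(11 + H) (D(H, Z) = (11 + H)*(-80 + Z) = (-80 + Z)*(11 + H))
sqrt((-30)**3 + D((-5 + m)*A(5), 7)) = sqrt((-30)**3 + (-880 - 80*(-5 + 1/4)*5 + 11*7 + ((-5 + 1/4)*5)*7)) = sqrt(-27000 + (-880 - (-380)*5 + 77 - 19/4*5*7)) = sqrt(-27000 + (-880 - 80*(-95/4) + 77 - 95/4*7)) = sqrt(-27000 + (-880 + 1900 + 77 - 665/4)) = sqrt(-27000 + 3723/4) = sqrt(-104277/4) = I*sqrt(104277)/2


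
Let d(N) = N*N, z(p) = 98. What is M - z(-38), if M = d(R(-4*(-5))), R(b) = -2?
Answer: -94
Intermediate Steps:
d(N) = N**2
M = 4 (M = (-2)**2 = 4)
M - z(-38) = 4 - 1*98 = 4 - 98 = -94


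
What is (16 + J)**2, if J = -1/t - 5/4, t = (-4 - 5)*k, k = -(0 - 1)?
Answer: 286225/1296 ≈ 220.85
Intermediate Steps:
k = 1 (k = -1*(-1) = 1)
t = -9 (t = (-4 - 5)*1 = -9*1 = -9)
J = -41/36 (J = -1/(-9) - 5/4 = -1*(-1/9) - 5*1/4 = 1/9 - 5/4 = -41/36 ≈ -1.1389)
(16 + J)**2 = (16 - 41/36)**2 = (535/36)**2 = 286225/1296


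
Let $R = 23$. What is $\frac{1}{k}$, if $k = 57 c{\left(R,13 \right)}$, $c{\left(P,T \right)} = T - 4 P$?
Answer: $- \frac{1}{4503} \approx -0.00022207$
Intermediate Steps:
$k = -4503$ ($k = 57 \left(13 - 92\right) = 57 \left(-79\right) = -4503$)
$\frac{1}{k} = \frac{1}{-4503} = - \frac{1}{4503}$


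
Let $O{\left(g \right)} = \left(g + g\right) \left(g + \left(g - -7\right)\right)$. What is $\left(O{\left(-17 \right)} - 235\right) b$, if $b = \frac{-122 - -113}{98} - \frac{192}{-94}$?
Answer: $\frac{6136755}{4606} \approx 1332.3$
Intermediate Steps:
$b = \frac{8985}{4606}$ ($b = \left(-122 + 113\right) \frac{1}{98} - - \frac{96}{47} = \left(-9\right) \frac{1}{98} + \frac{96}{47} = - \frac{9}{98} + \frac{96}{47} = \frac{8985}{4606} \approx 1.9507$)
$O{\left(g \right)} = 2 g \left(7 + 2 g\right)$ ($O{\left(g \right)} = 2 g \left(g + \left(g + 7\right)\right) = 2 g \left(g + \left(7 + g\right)\right) = 2 g \left(7 + 2 g\right)$)
$\left(O{\left(-17 \right)} - 235\right) b = \left(2 \left(-17\right) \left(7 + 2 \left(-17\right)\right) - 235\right) \frac{8985}{4606} = \left(2 \left(-17\right) \left(7 - 34\right) - 235\right) \frac{8985}{4606} = \left(2 \left(-17\right) \left(-27\right) - 235\right) \frac{8985}{4606} = \left(918 - 235\right) \frac{8985}{4606} = 683 \cdot \frac{8985}{4606} = \frac{6136755}{4606}$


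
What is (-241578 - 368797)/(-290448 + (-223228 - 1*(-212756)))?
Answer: 122075/60184 ≈ 2.0284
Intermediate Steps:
(-241578 - 368797)/(-290448 + (-223228 - 1*(-212756))) = -610375/(-290448 + (-223228 + 212756)) = -610375/(-290448 - 10472) = -610375/(-300920) = -610375*(-1/300920) = 122075/60184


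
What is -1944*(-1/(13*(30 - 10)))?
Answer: 486/65 ≈ 7.4769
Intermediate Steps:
-1944*(-1/(13*(30 - 10))) = -1944/((-13*20)) = -1944/(-260) = -1944*(-1/260) = 486/65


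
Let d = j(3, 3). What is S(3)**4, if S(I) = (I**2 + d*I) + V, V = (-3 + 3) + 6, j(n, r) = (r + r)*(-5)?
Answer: 31640625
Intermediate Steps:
j(n, r) = -10*r (j(n, r) = (2*r)*(-5) = -10*r)
d = -30 (d = -10*3 = -30)
V = 6 (V = 0 + 6 = 6)
S(I) = 6 + I**2 - 30*I (S(I) = (I**2 - 30*I) + 6 = 6 + I**2 - 30*I)
S(3)**4 = (6 + 3**2 - 30*3)**4 = (6 + 9 - 90)**4 = (-75)**4 = 31640625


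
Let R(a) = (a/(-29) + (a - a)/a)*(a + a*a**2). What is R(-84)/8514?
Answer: -2766344/13717 ≈ -201.67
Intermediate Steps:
R(a) = -a*(a + a**3)/29 (R(a) = (a*(-1/29) + 0/a)*(a + a**3) = (-a/29 + 0)*(a + a**3) = (-a/29)*(a + a**3) = -a*(a + a**3)/29)
R(-84)/8514 = ((1/29)*(-84)**2*(-1 - 1*(-84)**2))/8514 = ((1/29)*7056*(-1 - 1*7056))*(1/8514) = ((1/29)*7056*(-1 - 7056))*(1/8514) = ((1/29)*7056*(-7057))*(1/8514) = -49794192/29*1/8514 = -2766344/13717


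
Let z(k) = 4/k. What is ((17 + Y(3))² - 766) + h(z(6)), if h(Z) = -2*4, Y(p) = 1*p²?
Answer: -98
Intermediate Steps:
Y(p) = p²
h(Z) = -8
((17 + Y(3))² - 766) + h(z(6)) = ((17 + 3²)² - 766) - 8 = ((17 + 9)² - 766) - 8 = (26² - 766) - 8 = (676 - 766) - 8 = -90 - 8 = -98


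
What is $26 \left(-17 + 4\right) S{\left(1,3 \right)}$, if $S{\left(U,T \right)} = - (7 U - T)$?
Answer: $1352$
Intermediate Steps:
$S{\left(U,T \right)} = T - 7 U$ ($S{\left(U,T \right)} = - (- T + 7 U) = T - 7 U$)
$26 \left(-17 + 4\right) S{\left(1,3 \right)} = 26 \left(-17 + 4\right) \left(3 - 7\right) = 26 \left(-13\right) \left(3 - 7\right) = \left(-338\right) \left(-4\right) = 1352$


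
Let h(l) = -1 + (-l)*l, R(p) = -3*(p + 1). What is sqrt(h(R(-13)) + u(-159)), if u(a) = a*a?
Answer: 4*sqrt(1499) ≈ 154.87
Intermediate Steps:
R(p) = -3 - 3*p (R(p) = -3*(1 + p) = -3 - 3*p)
u(a) = a**2
h(l) = -1 - l**2
sqrt(h(R(-13)) + u(-159)) = sqrt((-1 - (-3 - 3*(-13))**2) + (-159)**2) = sqrt((-1 - (-3 + 39)**2) + 25281) = sqrt((-1 - 1*36**2) + 25281) = sqrt((-1 - 1*1296) + 25281) = sqrt((-1 - 1296) + 25281) = sqrt(-1297 + 25281) = sqrt(23984) = 4*sqrt(1499)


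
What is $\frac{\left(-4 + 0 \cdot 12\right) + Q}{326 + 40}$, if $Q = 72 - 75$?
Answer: $- \frac{7}{366} \approx -0.019126$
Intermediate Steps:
$Q = -3$ ($Q = 72 - 75 = -3$)
$\frac{\left(-4 + 0 \cdot 12\right) + Q}{326 + 40} = \frac{\left(-4 + 0 \cdot 12\right) - 3}{326 + 40} = \frac{\left(-4 + 0\right) - 3}{366} = \left(-4 - 3\right) \frac{1}{366} = \left(-7\right) \frac{1}{366} = - \frac{7}{366}$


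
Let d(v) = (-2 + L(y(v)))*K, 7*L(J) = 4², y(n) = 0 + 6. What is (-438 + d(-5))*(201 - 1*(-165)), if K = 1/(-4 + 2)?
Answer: -1122522/7 ≈ -1.6036e+5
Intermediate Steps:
y(n) = 6
K = -½ (K = 1/(-2) = -½ ≈ -0.50000)
L(J) = 16/7 (L(J) = (⅐)*4² = (⅐)*16 = 16/7)
d(v) = -⅐ (d(v) = (-2 + 16/7)*(-½) = (2/7)*(-½) = -⅐)
(-438 + d(-5))*(201 - 1*(-165)) = (-438 - ⅐)*(201 - 1*(-165)) = -3067*(201 + 165)/7 = -3067/7*366 = -1122522/7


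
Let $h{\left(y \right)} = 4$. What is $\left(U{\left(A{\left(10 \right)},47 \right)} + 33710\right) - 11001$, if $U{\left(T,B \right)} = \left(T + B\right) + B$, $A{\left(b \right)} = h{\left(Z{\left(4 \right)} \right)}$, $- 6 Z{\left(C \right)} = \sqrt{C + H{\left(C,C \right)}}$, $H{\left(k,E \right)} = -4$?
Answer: $22807$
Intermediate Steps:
$Z{\left(C \right)} = - \frac{\sqrt{-4 + C}}{6}$ ($Z{\left(C \right)} = - \frac{\sqrt{C - 4}}{6} = - \frac{\sqrt{-4 + C}}{6}$)
$A{\left(b \right)} = 4$
$U{\left(T,B \right)} = T + 2 B$ ($U{\left(T,B \right)} = \left(B + T\right) + B = T + 2 B$)
$\left(U{\left(A{\left(10 \right)},47 \right)} + 33710\right) - 11001 = \left(\left(4 + 2 \cdot 47\right) + 33710\right) - 11001 = \left(\left(4 + 94\right) + 33710\right) - 11001 = \left(98 + 33710\right) - 11001 = 33808 - 11001 = 22807$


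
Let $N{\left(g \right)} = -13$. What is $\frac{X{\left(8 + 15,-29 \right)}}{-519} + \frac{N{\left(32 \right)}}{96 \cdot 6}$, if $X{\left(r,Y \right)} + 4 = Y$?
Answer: $\frac{4087}{99648} \approx 0.041014$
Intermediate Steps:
$X{\left(r,Y \right)} = -4 + Y$
$\frac{X{\left(8 + 15,-29 \right)}}{-519} + \frac{N{\left(32 \right)}}{96 \cdot 6} = \frac{-4 - 29}{-519} - \frac{13}{96 \cdot 6} = \left(-33\right) \left(- \frac{1}{519}\right) - \frac{13}{576} = \frac{11}{173} - \frac{13}{576} = \frac{4087}{99648}$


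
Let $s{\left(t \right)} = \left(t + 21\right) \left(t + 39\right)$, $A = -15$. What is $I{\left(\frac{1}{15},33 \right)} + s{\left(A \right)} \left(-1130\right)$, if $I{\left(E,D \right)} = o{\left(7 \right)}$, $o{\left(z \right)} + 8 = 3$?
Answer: $-162725$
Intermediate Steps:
$s{\left(t \right)} = \left(21 + t\right) \left(39 + t\right)$
$o{\left(z \right)} = -5$ ($o{\left(z \right)} = -8 + 3 = -5$)
$I{\left(E,D \right)} = -5$
$I{\left(\frac{1}{15},33 \right)} + s{\left(A \right)} \left(-1130\right) = -5 + \left(819 + \left(-15\right)^{2} + 60 \left(-15\right)\right) \left(-1130\right) = -5 + \left(819 + 225 - 900\right) \left(-1130\right) = -5 + 144 \left(-1130\right) = -5 - 162720 = -162725$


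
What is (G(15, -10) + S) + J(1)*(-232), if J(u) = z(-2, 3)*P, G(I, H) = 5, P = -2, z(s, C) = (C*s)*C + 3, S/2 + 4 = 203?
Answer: -6557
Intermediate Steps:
S = 398 (S = -8 + 2*203 = -8 + 406 = 398)
z(s, C) = 3 + s*C**2 (z(s, C) = s*C**2 + 3 = 3 + s*C**2)
J(u) = 30 (J(u) = (3 - 2*3**2)*(-2) = (3 - 2*9)*(-2) = (3 - 18)*(-2) = -15*(-2) = 30)
(G(15, -10) + S) + J(1)*(-232) = (5 + 398) + 30*(-232) = 403 - 6960 = -6557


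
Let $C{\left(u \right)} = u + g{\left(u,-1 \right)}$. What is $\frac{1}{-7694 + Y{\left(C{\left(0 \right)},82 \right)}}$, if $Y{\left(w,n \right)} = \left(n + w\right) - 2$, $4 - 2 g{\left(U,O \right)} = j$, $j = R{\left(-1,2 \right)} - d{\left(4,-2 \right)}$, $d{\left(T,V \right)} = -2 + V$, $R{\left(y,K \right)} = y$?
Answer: $- \frac{2}{15227} \approx -0.00013135$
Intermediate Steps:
$j = 3$ ($j = -1 - \left(-2 - 2\right) = -1 - -4 = -1 + 4 = 3$)
$g{\left(U,O \right)} = \frac{1}{2}$ ($g{\left(U,O \right)} = 2 - \frac{3}{2} = \frac{1}{2}$)
$C{\left(u \right)} = \frac{1}{2} + u$ ($C{\left(u \right)} = u + \frac{1}{2} = \frac{1}{2} + u$)
$Y{\left(w,n \right)} = -2 + n + w$
$\frac{1}{-7694 + Y{\left(C{\left(0 \right)},82 \right)}} = \frac{1}{-7694 + \left(-2 + 82 + \left(\frac{1}{2} + 0\right)\right)} = \frac{1}{-7694 + \left(-2 + 82 + \frac{1}{2}\right)} = \frac{1}{-7694 + \frac{161}{2}} = \frac{1}{- \frac{15227}{2}} = - \frac{2}{15227}$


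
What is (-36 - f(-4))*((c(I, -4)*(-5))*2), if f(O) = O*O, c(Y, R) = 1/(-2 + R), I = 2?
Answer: -260/3 ≈ -86.667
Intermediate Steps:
f(O) = O²
(-36 - f(-4))*((c(I, -4)*(-5))*2) = (-36 - 1*(-4)²)*((-5/(-2 - 4))*2) = (-36 - 1*16)*((-5/(-6))*2) = (-36 - 16)*(-⅙*(-5)*2) = -130*2/3 = -52*5/3 = -260/3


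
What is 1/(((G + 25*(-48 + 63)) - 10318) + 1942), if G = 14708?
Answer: 1/6707 ≈ 0.00014910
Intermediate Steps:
1/(((G + 25*(-48 + 63)) - 10318) + 1942) = 1/(((14708 + 25*(-48 + 63)) - 10318) + 1942) = 1/(((14708 + 25*15) - 10318) + 1942) = 1/(((14708 + 375) - 10318) + 1942) = 1/((15083 - 10318) + 1942) = 1/(4765 + 1942) = 1/6707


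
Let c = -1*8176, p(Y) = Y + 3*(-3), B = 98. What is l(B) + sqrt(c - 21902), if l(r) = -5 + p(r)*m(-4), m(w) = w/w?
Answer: 84 + 3*I*sqrt(3342) ≈ 84.0 + 173.43*I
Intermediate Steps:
m(w) = 1
p(Y) = -9 + Y (p(Y) = Y - 9 = -9 + Y)
c = -8176
l(r) = -14 + r (l(r) = -5 + (-9 + r)*1 = -5 + (-9 + r) = -14 + r)
l(B) + sqrt(c - 21902) = (-14 + 98) + sqrt(-8176 - 21902) = 84 + sqrt(-30078) = 84 + 3*I*sqrt(3342)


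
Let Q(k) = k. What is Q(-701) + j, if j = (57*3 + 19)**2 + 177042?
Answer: 212441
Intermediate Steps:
j = 213142 (j = (171 + 19)**2 + 177042 = 190**2 + 177042 = 36100 + 177042 = 213142)
Q(-701) + j = -701 + 213142 = 212441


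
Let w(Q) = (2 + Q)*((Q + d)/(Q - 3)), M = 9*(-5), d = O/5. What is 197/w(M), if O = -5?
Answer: -4728/989 ≈ -4.7806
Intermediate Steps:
d = -1 (d = -5/5 = -5*1/5 = -1)
M = -45
w(Q) = (-1 + Q)*(2 + Q)/(-3 + Q) (w(Q) = (2 + Q)*((Q - 1)/(Q - 3)) = (2 + Q)*((-1 + Q)/(-3 + Q)) = (-1 + Q)*(2 + Q)/(-3 + Q))
197/w(M) = 197/(((-2 - 45 + (-45)**2)/(-3 - 45))) = 197/(((-2 - 45 + 2025)/(-48))) = 197/((-1/48*1978)) = 197/(-989/24) = 197*(-24/989) = -4728/989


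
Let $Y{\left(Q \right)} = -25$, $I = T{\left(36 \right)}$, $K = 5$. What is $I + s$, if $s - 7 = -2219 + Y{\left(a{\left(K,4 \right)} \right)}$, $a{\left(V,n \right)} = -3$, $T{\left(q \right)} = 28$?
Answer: $-2209$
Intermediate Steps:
$I = 28$
$s = -2237$ ($s = 7 - 2244 = -2237$)
$I + s = 28 - 2237 = -2209$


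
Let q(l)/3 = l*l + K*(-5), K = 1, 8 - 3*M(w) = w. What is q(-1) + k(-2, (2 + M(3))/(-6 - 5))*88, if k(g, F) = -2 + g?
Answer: -364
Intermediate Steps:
M(w) = 8/3 - w/3
q(l) = -15 + 3*l² (q(l) = 3*(l*l + 1*(-5)) = 3*(l² - 5) = 3*(-5 + l²) = -15 + 3*l²)
q(-1) + k(-2, (2 + M(3))/(-6 - 5))*88 = (-15 + 3*(-1)²) + (-2 - 2)*88 = (-15 + 3*1) - 4*88 = (-15 + 3) - 352 = -12 - 352 = -364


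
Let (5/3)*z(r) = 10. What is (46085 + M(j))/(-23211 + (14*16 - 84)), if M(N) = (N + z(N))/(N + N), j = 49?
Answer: -4516385/2260958 ≈ -1.9976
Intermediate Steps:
z(r) = 6 (z(r) = (3/5)*10 = 6)
M(N) = (6 + N)/(2*N) (M(N) = (N + 6)/(N + N) = (6 + N)/((2*N)) = (6 + N)*(1/(2*N)) = (6 + N)/(2*N))
(46085 + M(j))/(-23211 + (14*16 - 84)) = (46085 + (1/2)*(6 + 49)/49)/(-23211 + (14*16 - 84)) = (46085 + (1/2)*(1/49)*55)/(-23211 + (224 - 84)) = (46085 + 55/98)/(-23211 + 140) = (4516385/98)/(-23071) = (4516385/98)*(-1/23071) = -4516385/2260958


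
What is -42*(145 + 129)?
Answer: -11508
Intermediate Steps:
-42*(145 + 129) = -42*274 = -11508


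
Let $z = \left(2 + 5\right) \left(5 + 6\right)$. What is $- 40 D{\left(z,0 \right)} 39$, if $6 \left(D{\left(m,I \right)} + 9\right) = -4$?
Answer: $15080$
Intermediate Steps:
$z = 77$ ($z = 7 \cdot 11 = 77$)
$D{\left(m,I \right)} = - \frac{29}{3}$ ($D{\left(m,I \right)} = -9 + \frac{1}{6} \left(-4\right) = -9 - \frac{2}{3} = - \frac{29}{3}$)
$- 40 D{\left(z,0 \right)} 39 = \left(-40\right) \left(- \frac{29}{3}\right) 39 = \frac{1160}{3} \cdot 39 = 15080$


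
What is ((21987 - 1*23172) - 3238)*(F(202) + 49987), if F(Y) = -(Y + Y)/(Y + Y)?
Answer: -221088078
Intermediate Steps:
F(Y) = -1 (F(Y) = -2*Y/(2*Y) = -2*Y*1/(2*Y) = -1*1 = -1)
((21987 - 1*23172) - 3238)*(F(202) + 49987) = ((21987 - 1*23172) - 3238)*(-1 + 49987) = ((21987 - 23172) - 3238)*49986 = (-1185 - 3238)*49986 = -4423*49986 = -221088078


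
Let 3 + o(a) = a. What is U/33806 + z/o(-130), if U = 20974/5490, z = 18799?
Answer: -1744498243759/12342063510 ≈ -141.35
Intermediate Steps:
o(a) = -3 + a
U = 10487/2745 (U = 20974*(1/5490) = 10487/2745 ≈ 3.8204)
U/33806 + z/o(-130) = (10487/2745)/33806 + 18799/(-3 - 130) = (10487/2745)*(1/33806) + 18799/(-133) = 10487/92797470 + 18799*(-1/133) = 10487/92797470 - 18799/133 = -1744498243759/12342063510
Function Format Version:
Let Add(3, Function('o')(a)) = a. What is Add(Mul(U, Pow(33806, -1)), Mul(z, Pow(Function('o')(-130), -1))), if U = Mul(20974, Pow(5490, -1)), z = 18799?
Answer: Rational(-1744498243759, 12342063510) ≈ -141.35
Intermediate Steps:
Function('o')(a) = Add(-3, a)
U = Rational(10487, 2745) (U = Mul(20974, Rational(1, 5490)) = Rational(10487, 2745) ≈ 3.8204)
Add(Mul(U, Pow(33806, -1)), Mul(z, Pow(Function('o')(-130), -1))) = Add(Mul(Rational(10487, 2745), Pow(33806, -1)), Mul(18799, Pow(Add(-3, -130), -1))) = Add(Mul(Rational(10487, 2745), Rational(1, 33806)), Mul(18799, Pow(-133, -1))) = Add(Rational(10487, 92797470), Mul(18799, Rational(-1, 133))) = Add(Rational(10487, 92797470), Rational(-18799, 133)) = Rational(-1744498243759, 12342063510)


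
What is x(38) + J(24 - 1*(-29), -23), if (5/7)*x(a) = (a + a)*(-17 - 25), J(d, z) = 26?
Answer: -22214/5 ≈ -4442.8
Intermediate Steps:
x(a) = -588*a/5 (x(a) = 7*((a + a)*(-17 - 25))/5 = 7*((2*a)*(-42))/5 = 7*(-84*a)/5 = -588*a/5)
x(38) + J(24 - 1*(-29), -23) = -588/5*38 + 26 = -22344/5 + 26 = -22214/5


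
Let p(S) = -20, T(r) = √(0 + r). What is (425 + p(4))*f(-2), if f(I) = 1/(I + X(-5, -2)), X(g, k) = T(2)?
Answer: -405 - 405*√2/2 ≈ -691.38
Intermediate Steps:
T(r) = √r
X(g, k) = √2
f(I) = 1/(I + √2)
(425 + p(4))*f(-2) = (425 - 20)/(-2 + √2) = 405/(-2 + √2)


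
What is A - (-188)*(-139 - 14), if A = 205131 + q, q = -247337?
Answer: -70970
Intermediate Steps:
A = -42206 (A = 205131 - 247337 = -42206)
A - (-188)*(-139 - 14) = -42206 - (-188)*(-139 - 14) = -42206 - (-188)*(-153) = -42206 - 1*28764 = -42206 - 28764 = -70970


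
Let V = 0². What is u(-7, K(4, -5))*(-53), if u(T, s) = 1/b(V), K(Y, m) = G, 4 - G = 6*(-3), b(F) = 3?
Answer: -53/3 ≈ -17.667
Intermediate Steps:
V = 0
G = 22 (G = 4 - 6*(-3) = 4 - 1*(-18) = 4 + 18 = 22)
K(Y, m) = 22
u(T, s) = ⅓ (u(T, s) = 1/3 = ⅓)
u(-7, K(4, -5))*(-53) = (⅓)*(-53) = -53/3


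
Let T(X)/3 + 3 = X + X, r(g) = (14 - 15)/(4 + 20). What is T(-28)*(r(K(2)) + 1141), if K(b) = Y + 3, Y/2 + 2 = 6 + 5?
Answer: -1615597/8 ≈ -2.0195e+5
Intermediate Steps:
Y = 18 (Y = -4 + 2*(6 + 5) = -4 + 2*11 = -4 + 22 = 18)
K(b) = 21 (K(b) = 18 + 3 = 21)
r(g) = -1/24
T(X) = -9 + 6*X (T(X) = -9 + 3*(X + X) = -9 + 3*(2*X) = -9 + 6*X)
T(-28)*(r(K(2)) + 1141) = (-9 + 6*(-28))*(-1/24 + 1141) = (-9 - 168)*(27383/24) = -177*27383/24 = -1615597/8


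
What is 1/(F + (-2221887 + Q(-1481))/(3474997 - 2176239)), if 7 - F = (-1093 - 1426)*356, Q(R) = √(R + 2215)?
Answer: 1512645634719944498/1356494150692115782137227 - 1298758*√734/1356494150692115782137227 ≈ 1.1151e-6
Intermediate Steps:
Q(R) = √(2215 + R)
F = 896771 (F = 7 - (-1093 - 1426)*356 = 7 - (-2519)*356 = 7 - 1*(-896764) = 7 + 896764 = 896771)
1/(F + (-2221887 + Q(-1481))/(3474997 - 2176239)) = 1/(896771 + (-2221887 + √(2215 - 1481))/(3474997 - 2176239)) = 1/(896771 + (-2221887 + √734)/1298758) = 1/(896771 + (-2221887 + √734)*(1/1298758)) = 1/(896771 + (-2221887/1298758 + √734/1298758)) = 1/(1164686288531/1298758 + √734/1298758)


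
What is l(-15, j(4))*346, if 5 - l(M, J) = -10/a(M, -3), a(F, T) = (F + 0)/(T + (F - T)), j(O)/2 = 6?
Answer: 5190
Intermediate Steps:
j(O) = 12 (j(O) = 2*6 = 12)
a(F, T) = 1 (a(F, T) = F/F = 1)
l(M, J) = 15 (l(M, J) = 5 - (-10)/1 = 5 - (-10) = 5 - 1*(-10) = 5 + 10 = 15)
l(-15, j(4))*346 = 15*346 = 5190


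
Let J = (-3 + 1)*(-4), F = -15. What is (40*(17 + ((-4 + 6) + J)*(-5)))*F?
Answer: 19800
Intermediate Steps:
J = 8 (J = -2*(-4) = 8)
(40*(17 + ((-4 + 6) + J)*(-5)))*F = (40*(17 + ((-4 + 6) + 8)*(-5)))*(-15) = (40*(17 + (2 + 8)*(-5)))*(-15) = (40*(17 + 10*(-5)))*(-15) = (40*(17 - 50))*(-15) = (40*(-33))*(-15) = -1320*(-15) = 19800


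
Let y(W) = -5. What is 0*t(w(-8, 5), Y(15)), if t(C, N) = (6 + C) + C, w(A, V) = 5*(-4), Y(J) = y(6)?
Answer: 0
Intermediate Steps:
Y(J) = -5
w(A, V) = -20
t(C, N) = 6 + 2*C
0*t(w(-8, 5), Y(15)) = 0*(6 + 2*(-20)) = 0*(6 - 40) = 0*(-34) = 0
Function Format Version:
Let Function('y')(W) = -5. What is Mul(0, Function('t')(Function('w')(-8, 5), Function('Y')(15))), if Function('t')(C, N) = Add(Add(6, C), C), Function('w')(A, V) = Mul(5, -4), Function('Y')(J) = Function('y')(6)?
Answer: 0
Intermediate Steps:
Function('Y')(J) = -5
Function('w')(A, V) = -20
Function('t')(C, N) = Add(6, Mul(2, C))
Mul(0, Function('t')(Function('w')(-8, 5), Function('Y')(15))) = Mul(0, Add(6, Mul(2, -20))) = Mul(0, Add(6, -40)) = Mul(0, -34) = 0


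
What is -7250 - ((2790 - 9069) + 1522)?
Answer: -2493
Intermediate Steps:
-7250 - ((2790 - 9069) + 1522) = -7250 - (-6279 + 1522) = -7250 - 1*(-4757) = -7250 + 4757 = -2493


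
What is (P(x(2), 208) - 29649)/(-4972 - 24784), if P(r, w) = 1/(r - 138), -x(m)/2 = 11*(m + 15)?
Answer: 15180289/15235072 ≈ 0.99640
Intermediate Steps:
x(m) = -330 - 22*m (x(m) = -22*(m + 15) = -22*(15 + m) = -2*(165 + 11*m) = -330 - 22*m)
P(r, w) = 1/(-138 + r)
(P(x(2), 208) - 29649)/(-4972 - 24784) = (1/(-138 + (-330 - 22*2)) - 29649)/(-4972 - 24784) = (1/(-138 + (-330 - 44)) - 29649)/(-29756) = (1/(-138 - 374) - 29649)*(-1/29756) = (1/(-512) - 29649)*(-1/29756) = (-1/512 - 29649)*(-1/29756) = -15180289/512*(-1/29756) = 15180289/15235072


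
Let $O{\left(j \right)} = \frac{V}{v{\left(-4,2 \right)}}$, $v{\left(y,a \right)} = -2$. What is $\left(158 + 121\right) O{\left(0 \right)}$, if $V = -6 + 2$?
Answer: $558$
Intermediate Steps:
$V = -4$
$O{\left(j \right)} = 2$ ($O{\left(j \right)} = - \frac{4}{-2} = \left(-4\right) \left(- \frac{1}{2}\right) = 2$)
$\left(158 + 121\right) O{\left(0 \right)} = \left(158 + 121\right) 2 = 279 \cdot 2 = 558$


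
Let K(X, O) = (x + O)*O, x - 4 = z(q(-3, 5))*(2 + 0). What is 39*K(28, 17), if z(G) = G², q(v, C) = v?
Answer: 25857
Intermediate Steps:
x = 22 (x = 4 + (-3)²*(2 + 0) = 4 + 9*2 = 4 + 18 = 22)
K(X, O) = O*(22 + O) (K(X, O) = (22 + O)*O = O*(22 + O))
39*K(28, 17) = 39*(17*(22 + 17)) = 39*(17*39) = 39*663 = 25857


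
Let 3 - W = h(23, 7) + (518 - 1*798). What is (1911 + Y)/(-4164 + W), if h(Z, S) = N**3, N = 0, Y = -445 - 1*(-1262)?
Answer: -2728/3881 ≈ -0.70291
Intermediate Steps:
Y = 817 (Y = -445 + 1262 = 817)
h(Z, S) = 0 (h(Z, S) = 0**3 = 0)
W = 283 (W = 3 - (0 + (518 - 1*798)) = 3 - (0 + (518 - 798)) = 3 - (0 - 280) = 3 - 1*(-280) = 3 + 280 = 283)
(1911 + Y)/(-4164 + W) = (1911 + 817)/(-4164 + 283) = 2728/(-3881) = 2728*(-1/3881) = -2728/3881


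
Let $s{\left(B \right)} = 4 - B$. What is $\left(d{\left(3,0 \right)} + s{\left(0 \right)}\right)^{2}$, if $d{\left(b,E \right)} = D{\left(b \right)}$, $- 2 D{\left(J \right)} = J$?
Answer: $\frac{25}{4} \approx 6.25$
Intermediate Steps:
$D{\left(J \right)} = - \frac{J}{2}$
$d{\left(b,E \right)} = - \frac{b}{2}$
$\left(d{\left(3,0 \right)} + s{\left(0 \right)}\right)^{2} = \left(\left(- \frac{1}{2}\right) 3 + \left(4 - 0\right)\right)^{2} = \left(- \frac{3}{2} + \left(4 + 0\right)\right)^{2} = \left(- \frac{3}{2} + 4\right)^{2} = \left(\frac{5}{2}\right)^{2} = \frac{25}{4}$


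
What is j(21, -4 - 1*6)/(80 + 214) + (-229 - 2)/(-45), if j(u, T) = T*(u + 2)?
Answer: 1066/245 ≈ 4.3510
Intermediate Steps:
j(u, T) = T*(2 + u)
j(21, -4 - 1*6)/(80 + 214) + (-229 - 2)/(-45) = ((-4 - 1*6)*(2 + 21))/(80 + 214) + (-229 - 2)/(-45) = ((-4 - 6)*23)/294 - 231*(-1/45) = -10*23*(1/294) + 77/15 = -230*1/294 + 77/15 = -115/147 + 77/15 = 1066/245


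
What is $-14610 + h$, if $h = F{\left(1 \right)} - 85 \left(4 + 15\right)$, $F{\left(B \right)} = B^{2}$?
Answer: $-16224$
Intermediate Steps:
$h = -1614$ ($h = 1^{2} - 85 \left(4 + 15\right) = 1 - 1615 = -1614$)
$-14610 + h = -14610 - 1614 = -16224$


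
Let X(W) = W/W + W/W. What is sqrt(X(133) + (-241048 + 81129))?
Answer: I*sqrt(159917) ≈ 399.9*I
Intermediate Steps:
X(W) = 2 (X(W) = 1 + 1 = 2)
sqrt(X(133) + (-241048 + 81129)) = sqrt(2 + (-241048 + 81129)) = sqrt(2 - 159919) = sqrt(-159917) = I*sqrt(159917)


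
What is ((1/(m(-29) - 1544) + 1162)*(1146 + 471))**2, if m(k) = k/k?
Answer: 8405502150547604025/2380849 ≈ 3.5305e+12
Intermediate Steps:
m(k) = 1
((1/(m(-29) - 1544) + 1162)*(1146 + 471))**2 = ((1/(1 - 1544) + 1162)*(1146 + 471))**2 = ((1/(-1543) + 1162)*1617)**2 = ((-1/1543 + 1162)*1617)**2 = ((1792965/1543)*1617)**2 = (2899224405/1543)**2 = 8405502150547604025/2380849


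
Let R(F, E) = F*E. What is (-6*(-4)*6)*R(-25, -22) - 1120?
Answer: 78080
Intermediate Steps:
R(F, E) = E*F
(-6*(-4)*6)*R(-25, -22) - 1120 = (-6*(-4)*6)*(-22*(-25)) - 1120 = (24*6)*550 - 1120 = 144*550 - 1120 = 79200 - 1120 = 78080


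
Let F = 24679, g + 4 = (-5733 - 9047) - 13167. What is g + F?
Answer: -3272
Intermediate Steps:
g = -27951 (g = -4 + ((-5733 - 9047) - 13167) = -4 + (-14780 - 13167) = -4 - 27947 = -27951)
g + F = -27951 + 24679 = -3272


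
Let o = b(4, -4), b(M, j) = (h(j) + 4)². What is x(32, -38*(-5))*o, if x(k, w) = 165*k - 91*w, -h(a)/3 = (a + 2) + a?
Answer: -5812840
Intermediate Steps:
h(a) = -6 - 6*a (h(a) = -3*((a + 2) + a) = -3*((2 + a) + a) = -3*(2 + 2*a) = -6 - 6*a)
b(M, j) = (-2 - 6*j)² (b(M, j) = ((-6 - 6*j) + 4)² = (-2 - 6*j)²)
x(k, w) = -91*w + 165*k
o = 484 (o = 4*(1 + 3*(-4))² = 4*(1 - 12)² = 4*(-11)² = 4*121 = 484)
x(32, -38*(-5))*o = (-(-3458)*(-5) + 165*32)*484 = (-91*190 + 5280)*484 = (-17290 + 5280)*484 = -12010*484 = -5812840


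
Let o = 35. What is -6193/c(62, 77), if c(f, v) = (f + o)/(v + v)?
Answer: -953722/97 ≈ -9832.2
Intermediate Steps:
c(f, v) = (35 + f)/(2*v) (c(f, v) = (f + 35)/(v + v) = (35 + f)/((2*v)) = (35 + f)*(1/(2*v)) = (35 + f)/(2*v))
-6193/c(62, 77) = -6193*154/(35 + 62) = -6193/((1/2)*(1/77)*97) = -6193/97/154 = -6193*154/97 = -953722/97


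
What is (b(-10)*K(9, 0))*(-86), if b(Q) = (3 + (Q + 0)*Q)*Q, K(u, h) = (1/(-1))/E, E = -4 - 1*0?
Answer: 22145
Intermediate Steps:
E = -4 (E = -4 + 0 = -4)
K(u, h) = ¼ (K(u, h) = (1/(-1))/(-4) = (1*(-1))*(-¼) = -1*(-¼) = ¼)
b(Q) = Q*(3 + Q²) (b(Q) = (3 + Q*Q)*Q = (3 + Q²)*Q = Q*(3 + Q²))
(b(-10)*K(9, 0))*(-86) = (-10*(3 + (-10)²)*(¼))*(-86) = (-10*(3 + 100)*(¼))*(-86) = (-10*103*(¼))*(-86) = -1030*¼*(-86) = -515/2*(-86) = 22145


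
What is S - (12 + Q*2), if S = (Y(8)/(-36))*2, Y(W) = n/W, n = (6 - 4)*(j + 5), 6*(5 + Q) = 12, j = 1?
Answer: -73/12 ≈ -6.0833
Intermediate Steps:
Q = -3 (Q = -5 + (1/6)*12 = -5 + 2 = -3)
n = 12 (n = (6 - 4)*(1 + 5) = 2*6 = 12)
Y(W) = 12/W
S = -1/12 (S = ((12/8)/(-36))*2 = ((12*(1/8))*(-1/36))*2 = ((3/2)*(-1/36))*2 = -1/24*2 = -1/12 ≈ -0.083333)
S - (12 + Q*2) = -1/12 - (12 - 3*2) = -1/12 - (12 - 6) = -1/12 - 1*6 = -1/12 - 6 = -73/12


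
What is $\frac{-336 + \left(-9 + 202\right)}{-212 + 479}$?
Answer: $- \frac{143}{267} \approx -0.53558$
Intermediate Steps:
$\frac{-336 + \left(-9 + 202\right)}{-212 + 479} = \frac{-336 + 193}{267} = \left(-143\right) \frac{1}{267} = - \frac{143}{267}$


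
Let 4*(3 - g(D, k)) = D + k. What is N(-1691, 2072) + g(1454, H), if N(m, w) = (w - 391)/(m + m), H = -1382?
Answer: -52411/3382 ≈ -15.497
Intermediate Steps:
N(m, w) = (-391 + w)/(2*m) (N(m, w) = (-391 + w)/((2*m)) = (-391 + w)*(1/(2*m)) = (-391 + w)/(2*m))
g(D, k) = 3 - D/4 - k/4 (g(D, k) = 3 - (D + k)/4 = 3 + (-D/4 - k/4) = 3 - D/4 - k/4)
N(-1691, 2072) + g(1454, H) = (½)*(-391 + 2072)/(-1691) + (3 - ¼*1454 - ¼*(-1382)) = (½)*(-1/1691)*1681 + (3 - 727/2 + 691/2) = -1681/3382 - 15 = -52411/3382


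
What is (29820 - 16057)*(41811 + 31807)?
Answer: 1013204534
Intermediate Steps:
(29820 - 16057)*(41811 + 31807) = 13763*73618 = 1013204534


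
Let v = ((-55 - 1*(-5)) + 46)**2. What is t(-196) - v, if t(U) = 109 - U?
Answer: 289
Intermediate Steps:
v = 16 (v = ((-55 + 5) + 46)**2 = (-50 + 46)**2 = (-4)**2 = 16)
t(-196) - v = (109 - 1*(-196)) - 1*16 = (109 + 196) - 16 = 305 - 16 = 289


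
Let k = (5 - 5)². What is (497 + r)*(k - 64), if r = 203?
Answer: -44800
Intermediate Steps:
k = 0 (k = 0² = 0)
(497 + r)*(k - 64) = (497 + 203)*(0 - 64) = 700*(-64) = -44800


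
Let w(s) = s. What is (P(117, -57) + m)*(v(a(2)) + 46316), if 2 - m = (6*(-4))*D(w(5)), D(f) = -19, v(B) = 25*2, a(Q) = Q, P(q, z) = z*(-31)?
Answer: 60878558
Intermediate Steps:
P(q, z) = -31*z
v(B) = 50
m = -454 (m = 2 - 6*(-4)*(-19) = 2 - (-24)*(-19) = 2 - 1*456 = 2 - 456 = -454)
(P(117, -57) + m)*(v(a(2)) + 46316) = (-31*(-57) - 454)*(50 + 46316) = (1767 - 454)*46366 = 1313*46366 = 60878558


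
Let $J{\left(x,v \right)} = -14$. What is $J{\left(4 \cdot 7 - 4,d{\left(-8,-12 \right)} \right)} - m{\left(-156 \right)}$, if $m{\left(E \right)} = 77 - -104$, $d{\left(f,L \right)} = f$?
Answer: $-195$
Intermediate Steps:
$m{\left(E \right)} = 181$ ($m{\left(E \right)} = 77 + 104 = 181$)
$J{\left(4 \cdot 7 - 4,d{\left(-8,-12 \right)} \right)} - m{\left(-156 \right)} = -14 - 181 = -195$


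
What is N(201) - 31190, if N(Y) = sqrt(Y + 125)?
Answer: -31190 + sqrt(326) ≈ -31172.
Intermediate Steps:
N(Y) = sqrt(125 + Y)
N(201) - 31190 = sqrt(125 + 201) - 31190 = sqrt(326) - 31190 = -31190 + sqrt(326)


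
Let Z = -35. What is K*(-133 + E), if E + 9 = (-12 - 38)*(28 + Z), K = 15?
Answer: 3120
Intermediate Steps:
E = 341 (E = -9 + (-12 - 38)*(28 - 35) = -9 - 50*(-7) = -9 + 350 = 341)
K*(-133 + E) = 15*(-133 + 341) = 15*208 = 3120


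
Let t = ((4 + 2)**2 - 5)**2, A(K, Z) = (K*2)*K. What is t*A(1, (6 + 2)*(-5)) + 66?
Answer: 1988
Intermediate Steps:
A(K, Z) = 2*K**2 (A(K, Z) = (2*K)*K = 2*K**2)
t = 961 (t = (6**2 - 5)**2 = (36 - 5)**2 = 31**2 = 961)
t*A(1, (6 + 2)*(-5)) + 66 = 961*(2*1**2) + 66 = 961*(2*1) + 66 = 961*2 + 66 = 1922 + 66 = 1988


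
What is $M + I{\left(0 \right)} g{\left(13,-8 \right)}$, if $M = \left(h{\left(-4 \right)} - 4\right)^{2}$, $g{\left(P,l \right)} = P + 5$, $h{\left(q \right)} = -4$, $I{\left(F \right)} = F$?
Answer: $64$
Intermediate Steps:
$g{\left(P,l \right)} = 5 + P$
$M = 64$ ($M = \left(-4 - 4\right)^{2} = \left(-8\right)^{2} = 64$)
$M + I{\left(0 \right)} g{\left(13,-8 \right)} = 64 + 0 \left(5 + 13\right) = 64 + 0 \cdot 18 = 64 + 0 = 64$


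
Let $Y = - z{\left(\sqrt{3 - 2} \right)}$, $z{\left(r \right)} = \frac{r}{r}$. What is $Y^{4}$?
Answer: $1$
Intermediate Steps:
$z{\left(r \right)} = 1$
$Y = -1$ ($Y = \left(-1\right) 1 = -1$)
$Y^{4} = \left(-1\right)^{4} = 1$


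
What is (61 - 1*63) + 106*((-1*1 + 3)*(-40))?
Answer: -8482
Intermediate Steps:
(61 - 1*63) + 106*((-1*1 + 3)*(-40)) = (61 - 63) + 106*((-1 + 3)*(-40)) = -2 + 106*(2*(-40)) = -2 + 106*(-80) = -2 - 8480 = -8482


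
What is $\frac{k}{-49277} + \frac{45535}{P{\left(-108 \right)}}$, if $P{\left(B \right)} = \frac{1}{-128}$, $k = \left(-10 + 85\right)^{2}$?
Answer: $- \frac{287210014585}{49277} \approx -5.8285 \cdot 10^{6}$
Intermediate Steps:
$k = 5625$ ($k = 75^{2} = 5625$)
$P{\left(B \right)} = - \frac{1}{128}$
$\frac{k}{-49277} + \frac{45535}{P{\left(-108 \right)}} = \frac{5625}{-49277} + \frac{45535}{- \frac{1}{128}} = 5625 \left(- \frac{1}{49277}\right) + 45535 \left(-128\right) = - \frac{5625}{49277} - 5828480 = - \frac{287210014585}{49277}$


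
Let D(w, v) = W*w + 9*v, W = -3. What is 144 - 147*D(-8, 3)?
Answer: -7353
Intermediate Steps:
D(w, v) = -3*w + 9*v
144 - 147*D(-8, 3) = 144 - 147*(-3*(-8) + 9*3) = 144 - 147*(24 + 27) = 144 - 147*51 = 144 - 7497 = -7353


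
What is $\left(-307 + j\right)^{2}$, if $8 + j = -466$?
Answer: $609961$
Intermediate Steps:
$j = -474$ ($j = -8 - 466 = -474$)
$\left(-307 + j\right)^{2} = \left(-307 - 474\right)^{2} = \left(-781\right)^{2} = 609961$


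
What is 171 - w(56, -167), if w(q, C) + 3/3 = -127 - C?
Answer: 132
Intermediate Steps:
w(q, C) = -128 - C (w(q, C) = -1 + (-127 - C) = -128 - C)
171 - w(56, -167) = 171 - (-128 - 1*(-167)) = 171 - (-128 + 167) = 171 - 1*39 = 171 - 39 = 132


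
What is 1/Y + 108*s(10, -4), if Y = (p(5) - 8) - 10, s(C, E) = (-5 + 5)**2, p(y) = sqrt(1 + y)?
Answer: -3/53 - sqrt(6)/318 ≈ -0.064307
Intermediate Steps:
s(C, E) = 0 (s(C, E) = 0**2 = 0)
Y = -18 + sqrt(6) (Y = (sqrt(1 + 5) - 8) - 10 = (sqrt(6) - 8) - 10 = (-8 + sqrt(6)) - 10 = -18 + sqrt(6) ≈ -15.551)
1/Y + 108*s(10, -4) = 1/(-18 + sqrt(6)) + 108*0 = 1/(-18 + sqrt(6)) + 0 = 1/(-18 + sqrt(6))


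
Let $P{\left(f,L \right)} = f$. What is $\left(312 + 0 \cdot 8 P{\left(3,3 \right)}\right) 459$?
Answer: $143208$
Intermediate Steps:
$\left(312 + 0 \cdot 8 P{\left(3,3 \right)}\right) 459 = \left(312 + 0 \cdot 8 \cdot 3\right) 459 = \left(312 + 0 \cdot 3\right) 459 = \left(312 + 0\right) 459 = 312 \cdot 459 = 143208$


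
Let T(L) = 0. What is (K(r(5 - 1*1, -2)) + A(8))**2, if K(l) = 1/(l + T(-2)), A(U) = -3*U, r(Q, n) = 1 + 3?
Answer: 9025/16 ≈ 564.06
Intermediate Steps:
r(Q, n) = 4
K(l) = 1/l (K(l) = 1/(l + 0) = 1/l)
(K(r(5 - 1*1, -2)) + A(8))**2 = (1/4 - 3*8)**2 = (1/4 - 24)**2 = (-95/4)**2 = 9025/16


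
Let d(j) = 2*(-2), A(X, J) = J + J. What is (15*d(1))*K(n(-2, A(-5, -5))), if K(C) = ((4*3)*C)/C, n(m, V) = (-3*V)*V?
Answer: -720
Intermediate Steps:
A(X, J) = 2*J
d(j) = -4
n(m, V) = -3*V²
K(C) = 12 (K(C) = (12*C)/C = 12)
(15*d(1))*K(n(-2, A(-5, -5))) = (15*(-4))*12 = -60*12 = -720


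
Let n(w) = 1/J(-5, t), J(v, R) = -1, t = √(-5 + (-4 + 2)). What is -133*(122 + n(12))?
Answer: -16093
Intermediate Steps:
t = I*√7 (t = √(-5 - 2) = √(-7) = I*√7 ≈ 2.6458*I)
n(w) = -1 (n(w) = 1/(-1) = -1)
-133*(122 + n(12)) = -133*(122 - 1) = -133*121 = -16093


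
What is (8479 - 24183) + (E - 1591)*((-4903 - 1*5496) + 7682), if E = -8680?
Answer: 27890603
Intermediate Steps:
(8479 - 24183) + (E - 1591)*((-4903 - 1*5496) + 7682) = (8479 - 24183) + (-8680 - 1591)*((-4903 - 1*5496) + 7682) = -15704 - 10271*((-4903 - 5496) + 7682) = -15704 - 10271*(-10399 + 7682) = -15704 - 10271*(-2717) = -15704 + 27906307 = 27890603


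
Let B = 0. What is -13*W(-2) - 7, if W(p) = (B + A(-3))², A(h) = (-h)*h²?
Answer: -9484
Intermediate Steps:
A(h) = -h³
W(p) = 729 (W(p) = (0 - 1*(-3)³)² = (0 - 1*(-27))² = (0 + 27)² = 27² = 729)
-13*W(-2) - 7 = -13*729 - 7 = -9477 - 7 = -9484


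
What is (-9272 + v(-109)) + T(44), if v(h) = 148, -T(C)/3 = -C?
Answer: -8992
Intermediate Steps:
T(C) = 3*C (T(C) = -(-3)*C = 3*C)
(-9272 + v(-109)) + T(44) = (-9272 + 148) + 3*44 = -9124 + 132 = -8992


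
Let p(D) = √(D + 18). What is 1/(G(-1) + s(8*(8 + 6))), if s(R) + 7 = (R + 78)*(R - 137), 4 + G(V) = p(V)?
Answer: -4761/22667104 - √17/22667104 ≈ -0.00021022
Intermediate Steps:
p(D) = √(18 + D)
G(V) = -4 + √(18 + V)
s(R) = -7 + (-137 + R)*(78 + R) (s(R) = -7 + (R + 78)*(R - 137) = -7 + (78 + R)*(-137 + R) = -7 + (-137 + R)*(78 + R))
1/(G(-1) + s(8*(8 + 6))) = 1/((-4 + √(18 - 1)) + (-10693 + (8*(8 + 6))² - 472*(8 + 6))) = 1/((-4 + √17) + (-10693 + (8*14)² - 472*14)) = 1/((-4 + √17) + (-10693 + 112² - 59*112)) = 1/((-4 + √17) + (-10693 + 12544 - 6608)) = 1/((-4 + √17) - 4757) = 1/(-4761 + √17)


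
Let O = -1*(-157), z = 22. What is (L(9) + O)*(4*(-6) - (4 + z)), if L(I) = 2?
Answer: -7950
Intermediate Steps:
O = 157
(L(9) + O)*(4*(-6) - (4 + z)) = (2 + 157)*(4*(-6) - (4 + 22)) = 159*(-24 - 1*26) = 159*(-24 - 26) = 159*(-50) = -7950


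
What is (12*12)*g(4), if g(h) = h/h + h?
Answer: 720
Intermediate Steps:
g(h) = 1 + h
(12*12)*g(4) = (12*12)*(1 + 4) = 144*5 = 720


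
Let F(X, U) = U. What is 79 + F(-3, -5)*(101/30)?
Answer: 373/6 ≈ 62.167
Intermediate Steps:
79 + F(-3, -5)*(101/30) = 79 - 505/30 = 79 - 5*101/30 = 79 - 101/6 = 373/6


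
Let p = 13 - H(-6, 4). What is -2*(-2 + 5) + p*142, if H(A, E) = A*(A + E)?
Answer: 136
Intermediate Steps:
p = 1 (p = 13 - (-6)*(-6 + 4) = 13 - (-6)*(-2) = 13 - 1*12 = 13 - 12 = 1)
-2*(-2 + 5) + p*142 = -2*(-2 + 5) + 1*142 = -2*3 + 142 = -6 + 142 = 136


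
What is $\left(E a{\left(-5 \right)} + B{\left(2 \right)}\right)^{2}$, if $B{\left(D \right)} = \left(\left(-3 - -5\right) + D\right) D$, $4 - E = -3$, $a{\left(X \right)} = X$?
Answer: $729$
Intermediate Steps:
$E = 7$ ($E = 4 - -3 = 4 + 3 = 7$)
$B{\left(D \right)} = D \left(2 + D\right)$ ($B{\left(D \right)} = \left(\left(-3 + 5\right) + D\right) D = \left(2 + D\right) D = D \left(2 + D\right)$)
$\left(E a{\left(-5 \right)} + B{\left(2 \right)}\right)^{2} = \left(7 \left(-5\right) + 2 \left(2 + 2\right)\right)^{2} = \left(-35 + 2 \cdot 4\right)^{2} = \left(-35 + 8\right)^{2} = \left(-27\right)^{2} = 729$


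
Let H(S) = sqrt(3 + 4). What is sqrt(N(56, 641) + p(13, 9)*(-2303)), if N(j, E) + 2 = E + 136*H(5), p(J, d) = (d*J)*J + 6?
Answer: sqrt(-3516042 + 136*sqrt(7)) ≈ 1875.0*I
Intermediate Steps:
H(S) = sqrt(7)
p(J, d) = 6 + d*J**2 (p(J, d) = (J*d)*J + 6 = d*J**2 + 6 = 6 + d*J**2)
N(j, E) = -2 + E + 136*sqrt(7) (N(j, E) = -2 + (E + 136*sqrt(7)) = -2 + E + 136*sqrt(7))
sqrt(N(56, 641) + p(13, 9)*(-2303)) = sqrt((-2 + 641 + 136*sqrt(7)) + (6 + 9*13**2)*(-2303)) = sqrt((639 + 136*sqrt(7)) + (6 + 9*169)*(-2303)) = sqrt((639 + 136*sqrt(7)) + (6 + 1521)*(-2303)) = sqrt((639 + 136*sqrt(7)) + 1527*(-2303)) = sqrt((639 + 136*sqrt(7)) - 3516681) = sqrt(-3516042 + 136*sqrt(7))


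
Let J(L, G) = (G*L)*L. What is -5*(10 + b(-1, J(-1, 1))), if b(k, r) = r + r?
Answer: -60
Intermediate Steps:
J(L, G) = G*L²
b(k, r) = 2*r
-5*(10 + b(-1, J(-1, 1))) = -5*(10 + 2*(1*(-1)²)) = -5*(10 + 2*(1*1)) = -5*(10 + 2*1) = -5*(10 + 2) = -5*12 = -60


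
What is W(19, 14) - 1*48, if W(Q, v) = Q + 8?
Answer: -21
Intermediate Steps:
W(Q, v) = 8 + Q
W(19, 14) - 1*48 = (8 + 19) - 1*48 = 27 - 48 = -21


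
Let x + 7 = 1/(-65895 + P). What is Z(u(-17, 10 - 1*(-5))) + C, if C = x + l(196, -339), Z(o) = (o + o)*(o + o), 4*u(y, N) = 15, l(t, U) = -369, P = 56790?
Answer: -11645299/36420 ≈ -319.75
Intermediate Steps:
u(y, N) = 15/4 (u(y, N) = (1/4)*15 = 15/4)
x = -63736/9105 (x = -7 + 1/(-65895 + 56790) = -7 + 1/(-9105) = -7 - 1/9105 = -63736/9105 ≈ -7.0001)
Z(o) = 4*o**2 (Z(o) = (2*o)*(2*o) = 4*o**2)
C = -3423481/9105 (C = -63736/9105 - 369 = -3423481/9105 ≈ -376.00)
Z(u(-17, 10 - 1*(-5))) + C = 4*(15/4)**2 - 3423481/9105 = 4*(225/16) - 3423481/9105 = 225/4 - 3423481/9105 = -11645299/36420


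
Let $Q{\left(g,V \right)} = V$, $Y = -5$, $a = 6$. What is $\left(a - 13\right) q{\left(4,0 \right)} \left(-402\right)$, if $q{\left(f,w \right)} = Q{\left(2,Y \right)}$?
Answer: $-14070$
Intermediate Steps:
$q{\left(f,w \right)} = -5$
$\left(a - 13\right) q{\left(4,0 \right)} \left(-402\right) = \left(6 - 13\right) \left(-5\right) \left(-402\right) = \left(-7\right) \left(-5\right) \left(-402\right) = 35 \left(-402\right) = -14070$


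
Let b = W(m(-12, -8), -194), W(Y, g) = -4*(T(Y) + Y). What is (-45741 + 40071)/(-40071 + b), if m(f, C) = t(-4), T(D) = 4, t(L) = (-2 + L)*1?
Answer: 5670/40063 ≈ 0.14153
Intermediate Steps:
t(L) = -2 + L
m(f, C) = -6 (m(f, C) = -2 - 4 = -6)
W(Y, g) = -16 - 4*Y (W(Y, g) = -4*(4 + Y) = -16 - 4*Y)
b = 8 (b = -16 - 4*(-6) = -16 + 24 = 8)
(-45741 + 40071)/(-40071 + b) = (-45741 + 40071)/(-40071 + 8) = -5670/(-40063) = -5670*(-1/40063) = 5670/40063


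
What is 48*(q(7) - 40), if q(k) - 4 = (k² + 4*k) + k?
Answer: 2304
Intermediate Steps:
q(k) = 4 + k² + 5*k (q(k) = 4 + ((k² + 4*k) + k) = 4 + (k² + 5*k) = 4 + k² + 5*k)
48*(q(7) - 40) = 48*((4 + 7² + 5*7) - 40) = 48*((4 + 49 + 35) - 40) = 48*(88 - 40) = 48*48 = 2304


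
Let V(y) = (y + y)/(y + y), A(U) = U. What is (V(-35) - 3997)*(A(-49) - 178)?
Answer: 907092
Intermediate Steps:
V(y) = 1 (V(y) = (2*y)/((2*y)) = (2*y)*(1/(2*y)) = 1)
(V(-35) - 3997)*(A(-49) - 178) = (1 - 3997)*(-49 - 178) = -3996*(-227) = 907092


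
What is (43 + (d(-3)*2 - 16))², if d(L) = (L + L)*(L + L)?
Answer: 9801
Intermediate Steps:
d(L) = 4*L² (d(L) = (2*L)*(2*L) = 4*L²)
(43 + (d(-3)*2 - 16))² = (43 + ((4*(-3)²)*2 - 16))² = (43 + ((4*9)*2 - 16))² = (43 + (36*2 - 16))² = (43 + (72 - 16))² = (43 + 56)² = 99² = 9801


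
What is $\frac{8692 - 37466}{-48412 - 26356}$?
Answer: $\frac{14387}{37384} \approx 0.38484$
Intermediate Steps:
$\frac{8692 - 37466}{-48412 - 26356} = - \frac{28774}{-74768} = \left(-28774\right) \left(- \frac{1}{74768}\right) = \frac{14387}{37384}$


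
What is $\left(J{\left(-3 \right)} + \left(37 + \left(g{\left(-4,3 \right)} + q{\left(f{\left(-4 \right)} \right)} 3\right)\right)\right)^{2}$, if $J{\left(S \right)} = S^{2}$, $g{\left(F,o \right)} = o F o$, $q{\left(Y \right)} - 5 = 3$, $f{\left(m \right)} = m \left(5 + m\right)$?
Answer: $1156$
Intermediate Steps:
$q{\left(Y \right)} = 8$ ($q{\left(Y \right)} = 5 + 3 = 8$)
$g{\left(F,o \right)} = F o^{2}$ ($g{\left(F,o \right)} = F o o = F o^{2}$)
$\left(J{\left(-3 \right)} + \left(37 + \left(g{\left(-4,3 \right)} + q{\left(f{\left(-4 \right)} \right)} 3\right)\right)\right)^{2} = \left(\left(-3\right)^{2} + \left(37 + \left(- 4 \cdot 3^{2} + 8 \cdot 3\right)\right)\right)^{2} = \left(9 + \left(37 + \left(\left(-4\right) 9 + 24\right)\right)\right)^{2} = \left(9 + \left(37 + \left(-36 + 24\right)\right)\right)^{2} = \left(9 + \left(37 - 12\right)\right)^{2} = \left(9 + 25\right)^{2} = 34^{2} = 1156$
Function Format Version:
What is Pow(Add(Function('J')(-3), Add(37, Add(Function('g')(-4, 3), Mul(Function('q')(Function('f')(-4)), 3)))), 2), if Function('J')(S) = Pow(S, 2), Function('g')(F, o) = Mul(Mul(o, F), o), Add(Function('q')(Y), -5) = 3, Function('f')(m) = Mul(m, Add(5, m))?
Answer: 1156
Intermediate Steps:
Function('q')(Y) = 8 (Function('q')(Y) = Add(5, 3) = 8)
Function('g')(F, o) = Mul(F, Pow(o, 2)) (Function('g')(F, o) = Mul(Mul(F, o), o) = Mul(F, Pow(o, 2)))
Pow(Add(Function('J')(-3), Add(37, Add(Function('g')(-4, 3), Mul(Function('q')(Function('f')(-4)), 3)))), 2) = Pow(Add(Pow(-3, 2), Add(37, Add(Mul(-4, Pow(3, 2)), Mul(8, 3)))), 2) = Pow(Add(9, Add(37, Add(Mul(-4, 9), 24))), 2) = Pow(Add(9, Add(37, Add(-36, 24))), 2) = Pow(Add(9, Add(37, -12)), 2) = Pow(Add(9, 25), 2) = Pow(34, 2) = 1156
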